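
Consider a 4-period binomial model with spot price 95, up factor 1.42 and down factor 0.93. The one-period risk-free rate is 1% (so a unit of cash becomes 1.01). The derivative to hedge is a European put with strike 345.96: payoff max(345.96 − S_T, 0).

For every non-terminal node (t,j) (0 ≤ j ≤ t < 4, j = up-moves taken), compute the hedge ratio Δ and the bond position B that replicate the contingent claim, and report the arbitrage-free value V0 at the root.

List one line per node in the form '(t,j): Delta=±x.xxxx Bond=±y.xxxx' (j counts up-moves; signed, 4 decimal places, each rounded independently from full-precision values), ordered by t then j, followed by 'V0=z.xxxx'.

No-arbitrage ⇒ martingale measure with p* = (R−d)/(u−d) = 0.1633.
Terminal values V(4,·): V(4,0)=274.8951, V(4,1)=237.4522, V(4,2)=180.2815, V(4,3)=92.9885, V(4,4)=0.0000
(3,0): S=76.4139. Δ = (V_up−V_dn)/(S_up−S_dn) = (237.4522−274.8951)/(108.5078−71.0649) = -1.0000. V = [p*·237.4522 + (1−p*)·274.8951]/1.01 = 266.1207. B = V − Δ·S = 342.5347.
(3,1): S=116.6750. Δ = (V_up−V_dn)/(S_up−S_dn) = (180.2815−237.4522)/(165.6785−108.5078) = -1.0000. V = [p*·180.2815 + (1−p*)·237.4522]/1.01 = 225.8596. B = V − Δ·S = 342.5347.
(3,2): S=178.1489. Δ = (V_up−V_dn)/(S_up−S_dn) = (92.9885−180.2815)/(252.9715−165.6785) = -1.0000. V = [p*·92.9885 + (1−p*)·180.2815]/1.01 = 164.3857. B = V − Δ·S = 342.5347.
(3,3): S=272.0124. Δ = (V_up−V_dn)/(S_up−S_dn) = (0.0000−92.9885)/(386.2576−252.9715) = -0.6977. V = [p*·0.0000 + (1−p*)·92.9885]/1.01 = 77.0363. B = V − Δ·S = 266.8088.
(2,0): S=82.1655. Δ = (V_up−V_dn)/(S_up−S_dn) = (225.8596−266.1207)/(116.6750−76.4139) = -1.0000. V = [p*·225.8596 + (1−p*)·266.1207]/1.01 = 256.9777. B = V − Δ·S = 339.1432.
(2,1): S=125.4570. Δ = (V_up−V_dn)/(S_up−S_dn) = (164.3857−225.8596)/(178.1489−116.6750) = -1.0000. V = [p*·164.3857 + (1−p*)·225.8596]/1.01 = 213.6862. B = V − Δ·S = 339.1432.
(2,2): S=191.5580. Δ = (V_up−V_dn)/(S_up−S_dn) = (77.0363−164.3857)/(272.0124−178.1489) = -0.9306. V = [p*·77.0363 + (1−p*)·164.3857]/1.01 = 148.6382. B = V − Δ·S = 326.9022.
(1,0): S=88.3500. Δ = (V_up−V_dn)/(S_up−S_dn) = (213.6862−256.9777)/(125.4570−82.1655) = -1.0000. V = [p*·213.6862 + (1−p*)·256.9777]/1.01 = 247.4354. B = V − Δ·S = 335.7854.
(1,1): S=134.9000. Δ = (V_up−V_dn)/(S_up−S_dn) = (148.6382−213.6862)/(191.5580−125.4570) = -0.9841. V = [p*·148.6382 + (1−p*)·213.6862]/1.01 = 201.0556. B = V − Δ·S = 333.8066.
(0,0): S=95.0000. Δ = (V_up−V_dn)/(S_up−S_dn) = (201.0556−247.4354)/(134.9000−88.3500) = -0.9963. V = [p*·201.0556 + (1−p*)·247.4354]/1.01 = 237.4883. B = V − Δ·S = 332.1409.
Self-financing check: at every node Δ·S+B equals the discounted successor values.

(0,0): Delta=-0.9963 Bond=332.1409
(1,0): Delta=-1.0000 Bond=335.7854
(1,1): Delta=-0.9841 Bond=333.8066
(2,0): Delta=-1.0000 Bond=339.1432
(2,1): Delta=-1.0000 Bond=339.1432
(2,2): Delta=-0.9306 Bond=326.9022
(3,0): Delta=-1.0000 Bond=342.5347
(3,1): Delta=-1.0000 Bond=342.5347
(3,2): Delta=-1.0000 Bond=342.5347
(3,3): Delta=-0.6977 Bond=266.8088
V0=237.4883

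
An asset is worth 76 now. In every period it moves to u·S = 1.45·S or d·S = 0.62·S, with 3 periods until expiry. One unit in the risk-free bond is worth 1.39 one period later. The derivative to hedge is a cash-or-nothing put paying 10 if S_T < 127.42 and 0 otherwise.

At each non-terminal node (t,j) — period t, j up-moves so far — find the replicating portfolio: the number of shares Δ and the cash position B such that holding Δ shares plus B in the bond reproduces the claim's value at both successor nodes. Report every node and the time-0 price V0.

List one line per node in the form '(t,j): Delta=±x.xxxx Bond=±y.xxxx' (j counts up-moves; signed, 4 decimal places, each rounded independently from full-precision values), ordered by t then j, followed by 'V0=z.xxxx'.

The replicating-portfolio and risk-neutral prices coincide; use p* = (1.39−0.62)/(1.45−0.62) = 0.9277 for the latter.
Payoff layer (t=3): V(3,0)=10.0000, V(3,1)=10.0000, V(3,2)=10.0000, V(3,3)=0.0000
  t=2,j=0: stock 29.2144 → up 42.3609 (V=10.0000), down 18.1129 (V=10.0000). Price 7.1942; hedge Δ=0.0000, bond B=7.1942.
  t=2,j=1: stock 68.3240 → up 99.0698 (V=10.0000), down 42.3609 (V=10.0000). Price 7.1942; hedge Δ=0.0000, bond B=7.1942.
  t=2,j=2: stock 159.7900 → up 231.6955 (V=0.0000), down 99.0698 (V=10.0000). Price 0.5201; hedge Δ=-0.0754, bond B=12.5683.
  t=1,j=0: stock 47.1200 → up 68.3240 (V=7.1942), down 29.2144 (V=7.1942). Price 5.1757; hedge Δ=0.0000, bond B=5.1757.
  t=1,j=1: stock 110.2000 → up 159.7900 (V=0.5201), down 68.3240 (V=7.1942). Price 0.7212; hedge Δ=-0.0730, bond B=8.7624.
  t=0,j=0: stock 76.0000 → up 110.2000 (V=0.7212), down 47.1200 (V=5.1757). Price 0.7505; hedge Δ=-0.0706, bond B=6.1174.
Check: Δ(0,0)·S0 + B(0,0) = 0.7505 = V0.

(0,0): Delta=-0.0706 Bond=6.1174
(1,0): Delta=0.0000 Bond=5.1757
(1,1): Delta=-0.0730 Bond=8.7624
(2,0): Delta=0.0000 Bond=7.1942
(2,1): Delta=0.0000 Bond=7.1942
(2,2): Delta=-0.0754 Bond=12.5683
V0=0.7505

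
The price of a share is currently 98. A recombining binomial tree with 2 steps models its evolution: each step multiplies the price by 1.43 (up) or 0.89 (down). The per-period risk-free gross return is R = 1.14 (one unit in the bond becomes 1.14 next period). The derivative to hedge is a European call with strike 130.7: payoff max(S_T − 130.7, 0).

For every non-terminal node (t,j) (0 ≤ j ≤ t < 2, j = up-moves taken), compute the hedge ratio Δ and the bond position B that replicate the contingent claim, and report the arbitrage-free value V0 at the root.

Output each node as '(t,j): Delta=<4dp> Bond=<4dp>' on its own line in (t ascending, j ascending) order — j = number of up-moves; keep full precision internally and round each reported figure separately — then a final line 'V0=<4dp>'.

(0,0): Delta=0.5349 Bond=-40.9229
(1,0): Delta=0.0000 Bond=0.0000
(1,1): Delta=0.9210 Bond=-100.7686
V0=11.4952

No-arbitrage ⇒ martingale measure with p* = (R−d)/(u−d) = 0.4630.
Terminal payoffs: V(2,0)=0.0000, V(2,1)=0.0000, V(2,2)=69.7002
(1,0): S=87.2200. Δ = (V_up−V_dn)/(S_up−S_dn) = (0.0000−0.0000)/(124.7246−77.6258) = 0.0000. V = [p*·0.0000 + (1−p*)·0.0000]/1.14 = 0.0000. B = V − Δ·S = 0.0000.
(1,1): S=140.1400. Δ = (V_up−V_dn)/(S_up−S_dn) = (69.7002−0.0000)/(200.4002−124.7246) = 0.9210. V = [p*·69.7002 + (1−p*)·0.0000]/1.14 = 28.3058. B = V − Δ·S = -100.7686.
(0,0): S=98.0000. Δ = (V_up−V_dn)/(S_up−S_dn) = (28.3058−0.0000)/(140.1400−87.2200) = 0.5349. V = [p*·28.3058 + (1−p*)·0.0000]/1.14 = 11.4952. B = V − Δ·S = -40.9229.
Check: Δ(0,0)·S0 + B(0,0) = 11.4952 = V0.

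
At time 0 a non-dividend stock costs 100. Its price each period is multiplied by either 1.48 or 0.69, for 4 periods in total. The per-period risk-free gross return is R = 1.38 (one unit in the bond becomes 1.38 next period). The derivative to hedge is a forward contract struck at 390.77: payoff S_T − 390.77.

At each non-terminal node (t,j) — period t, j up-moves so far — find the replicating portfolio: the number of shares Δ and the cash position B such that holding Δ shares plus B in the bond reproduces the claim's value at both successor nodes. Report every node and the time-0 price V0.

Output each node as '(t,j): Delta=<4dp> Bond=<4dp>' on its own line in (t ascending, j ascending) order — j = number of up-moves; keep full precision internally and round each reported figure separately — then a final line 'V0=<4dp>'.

(0,0): Delta=1.0000 Bond=-107.7469
(1,0): Delta=1.0000 Bond=-148.6908
(1,1): Delta=1.0000 Bond=-148.6908
(2,0): Delta=1.0000 Bond=-205.1932
(2,1): Delta=1.0000 Bond=-205.1932
(2,2): Delta=1.0000 Bond=-205.1932
(3,0): Delta=1.0000 Bond=-283.1667
(3,1): Delta=1.0000 Bond=-283.1667
(3,2): Delta=1.0000 Bond=-283.1667
(3,3): Delta=1.0000 Bond=-283.1667
V0=-7.7469

Under the risk-neutral measure, an up-move has probability p* = (R−d)/(u−d) = 0.8734 and values discount at R = 1.38.
At expiry t=4: V(4,0)=-368.1029, V(4,1)=-342.1507, V(4,2)=-286.4851, V(4,3)=-167.0864, V(4,4)=89.0152
Node (3,0) S=32.8509: V=(p*·-342.1507+(1−p*)·-368.1029)/1.38=-250.3158; Δ=(-342.1507−-368.1029)/(48.6193−22.6671)=1.0000; B=V−Δ·S=-283.1667
Node (3,1) S=70.4628: V=(p*·-286.4851+(1−p*)·-342.1507)/1.38=-212.7039; Δ=(-286.4851−-342.1507)/(104.2849−48.6193)=1.0000; B=V−Δ·S=-283.1667
Node (3,2) S=151.1376: V=(p*·-167.0864+(1−p*)·-286.4851)/1.38=-132.0291; Δ=(-167.0864−-286.4851)/(223.6836−104.2849)=1.0000; B=V−Δ·S=-283.1667
Node (3,3) S=324.1792: V=(p*·89.0152+(1−p*)·-167.0864)/1.38=41.0125; Δ=(89.0152−-167.0864)/(479.7852−223.6836)=1.0000; B=V−Δ·S=-283.1667
Node (2,0) S=47.6100: V=(p*·-212.7039+(1−p*)·-250.3158)/1.38=-157.5832; Δ=(-212.7039−-250.3158)/(70.4628−32.8509)=1.0000; B=V−Δ·S=-205.1932
Node (2,1) S=102.1200: V=(p*·-132.0291+(1−p*)·-212.7039)/1.38=-103.0732; Δ=(-132.0291−-212.7039)/(151.1376−70.4628)=1.0000; B=V−Δ·S=-205.1932
Node (2,2) S=219.0400: V=(p*·41.0125+(1−p*)·-132.0291)/1.38=13.8468; Δ=(41.0125−-132.0291)/(324.1792−151.1376)=1.0000; B=V−Δ·S=-205.1932
Node (1,0) S=69.0000: V=(p*·-103.0732+(1−p*)·-157.5832)/1.38=-79.6908; Δ=(-103.0732−-157.5832)/(102.1200−47.6100)=1.0000; B=V−Δ·S=-148.6908
Node (1,1) S=148.0000: V=(p*·13.8468+(1−p*)·-103.0732)/1.38=-0.6908; Δ=(13.8468−-103.0732)/(219.0400−102.1200)=1.0000; B=V−Δ·S=-148.6908
Node (0,0) S=100.0000: V=(p*·-0.6908+(1−p*)·-79.6908)/1.38=-7.7469; Δ=(-0.6908−-79.6908)/(148.0000−69.0000)=1.0000; B=V−Δ·S=-107.7469
Root portfolio cost Δ·100+B reproduces V0=-7.7469.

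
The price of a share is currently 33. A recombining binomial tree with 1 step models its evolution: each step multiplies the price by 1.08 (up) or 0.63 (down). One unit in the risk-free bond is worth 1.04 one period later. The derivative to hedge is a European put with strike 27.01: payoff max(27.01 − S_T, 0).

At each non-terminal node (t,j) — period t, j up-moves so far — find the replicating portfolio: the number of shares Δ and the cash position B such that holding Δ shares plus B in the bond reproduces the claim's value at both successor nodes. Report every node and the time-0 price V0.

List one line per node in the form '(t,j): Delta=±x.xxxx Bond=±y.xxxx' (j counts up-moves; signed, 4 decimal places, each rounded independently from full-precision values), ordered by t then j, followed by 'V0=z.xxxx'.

No-arbitrage ⇒ martingale measure with p* = (R−d)/(u−d) = 0.9111.
At expiry t=1: V(1,0)=6.2200, V(1,1)=0.0000
(0,0): S=33.0000. Δ = (V_up−V_dn)/(S_up−S_dn) = (0.0000−6.2200)/(35.6400−20.7900) = -0.4189. V = [p*·0.0000 + (1−p*)·6.2200]/1.04 = 0.5316. B = V − Δ·S = 14.3538.
Each (Δ,B) replicates both successor values, so the strategy is self-financing and V0 is arbitrage-free.

(0,0): Delta=-0.4189 Bond=14.3538
V0=0.5316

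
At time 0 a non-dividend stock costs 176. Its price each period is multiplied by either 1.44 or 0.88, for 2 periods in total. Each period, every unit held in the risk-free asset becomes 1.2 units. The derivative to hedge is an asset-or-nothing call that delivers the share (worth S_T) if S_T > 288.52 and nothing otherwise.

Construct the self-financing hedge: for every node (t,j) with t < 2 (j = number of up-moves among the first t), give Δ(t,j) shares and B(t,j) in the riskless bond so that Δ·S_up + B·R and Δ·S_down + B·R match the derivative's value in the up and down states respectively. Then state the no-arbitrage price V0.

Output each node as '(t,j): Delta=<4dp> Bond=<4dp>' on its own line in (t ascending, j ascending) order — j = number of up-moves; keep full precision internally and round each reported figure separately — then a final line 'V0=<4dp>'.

Risk-neutral probability p* = (R−d)/(u−d) = (1.2−0.88)/(1.44−0.88) = 0.5714.
Payoff layer (t=2): V(2,0)=0.0000, V(2,1)=0.0000, V(2,2)=364.9536
  t=1,j=0: stock 154.8800 → up 223.0272 (V=0.0000), down 136.2944 (V=0.0000). Price 0.0000; hedge Δ=0.0000, bond B=0.0000.
  t=1,j=1: stock 253.4400 → up 364.9536 (V=364.9536), down 223.0272 (V=0.0000). Price 173.7874; hedge Δ=2.5714, bond B=-477.9154.
  t=0,j=0: stock 176.0000 → up 253.4400 (V=173.7874), down 154.8800 (V=0.0000). Price 82.7559; hedge Δ=1.7633, bond B=-227.5788.
Self-financing check: at every node Δ·S+B equals the discounted successor values.

(0,0): Delta=1.7633 Bond=-227.5788
(1,0): Delta=0.0000 Bond=0.0000
(1,1): Delta=2.5714 Bond=-477.9154
V0=82.7559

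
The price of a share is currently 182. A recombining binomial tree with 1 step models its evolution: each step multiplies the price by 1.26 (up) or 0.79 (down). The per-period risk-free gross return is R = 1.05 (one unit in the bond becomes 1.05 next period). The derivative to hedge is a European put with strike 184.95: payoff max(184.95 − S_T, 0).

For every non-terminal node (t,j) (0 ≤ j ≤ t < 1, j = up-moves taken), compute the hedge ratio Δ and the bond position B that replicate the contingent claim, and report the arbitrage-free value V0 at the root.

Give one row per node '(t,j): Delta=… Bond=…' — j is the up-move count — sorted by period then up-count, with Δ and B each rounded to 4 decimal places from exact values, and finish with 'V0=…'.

Under the risk-neutral measure, an up-move has probability p* = (R−d)/(u−d) = 0.5532 and values discount at R = 1.05.
Terminal values V(1,·): V(1,0)=41.1700, V(1,1)=0.0000
Node (0,0) S=182.0000: V=(p*·0.0000+(1−p*)·41.1700)/1.05=17.5191; Δ=(0.0000−41.1700)/(229.3200−143.7800)=-0.4813; B=V−Δ·S=105.1149
Check: Δ(0,0)·S0 + B(0,0) = 17.5191 = V0.

(0,0): Delta=-0.4813 Bond=105.1149
V0=17.5191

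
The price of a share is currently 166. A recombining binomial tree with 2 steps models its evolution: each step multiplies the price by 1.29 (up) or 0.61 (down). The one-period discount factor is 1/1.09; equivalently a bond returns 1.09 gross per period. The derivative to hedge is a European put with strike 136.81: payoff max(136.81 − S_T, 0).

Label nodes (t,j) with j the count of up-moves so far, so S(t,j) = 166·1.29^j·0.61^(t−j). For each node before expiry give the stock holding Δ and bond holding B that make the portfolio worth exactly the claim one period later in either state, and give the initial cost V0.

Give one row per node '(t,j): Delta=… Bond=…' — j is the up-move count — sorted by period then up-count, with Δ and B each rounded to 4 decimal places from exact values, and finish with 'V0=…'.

(0,0): Delta=-0.2001 Bond=40.8383
(1,0): Delta=-1.0000 Bond=125.5138
(1,1): Delta=-0.0425 Bond=10.7638
V0=7.6252

Under the risk-neutral measure, an up-move has probability p* = (R−d)/(u−d) = 0.7059 and values discount at R = 1.09.
At expiry t=2: V(2,0)=75.0414, V(2,1)=6.1846, V(2,2)=0.0000
  t=1,j=0: stock 101.2600 → up 130.6254 (V=6.1846), down 61.7686 (V=75.0414). Price 24.2538; hedge Δ=-1.0000, bond B=125.5138.
  t=1,j=1: stock 214.1400 → up 276.2406 (V=0.0000), down 130.6254 (V=6.1846). Price 1.6688; hedge Δ=-0.0425, bond B=10.7638.
  t=0,j=0: stock 166.0000 → up 214.1400 (V=1.6688), down 101.2600 (V=24.2538). Price 7.6252; hedge Δ=-0.2001, bond B=40.8383.
The time-0 hedge costs 7.6252, which is the no-arbitrage price.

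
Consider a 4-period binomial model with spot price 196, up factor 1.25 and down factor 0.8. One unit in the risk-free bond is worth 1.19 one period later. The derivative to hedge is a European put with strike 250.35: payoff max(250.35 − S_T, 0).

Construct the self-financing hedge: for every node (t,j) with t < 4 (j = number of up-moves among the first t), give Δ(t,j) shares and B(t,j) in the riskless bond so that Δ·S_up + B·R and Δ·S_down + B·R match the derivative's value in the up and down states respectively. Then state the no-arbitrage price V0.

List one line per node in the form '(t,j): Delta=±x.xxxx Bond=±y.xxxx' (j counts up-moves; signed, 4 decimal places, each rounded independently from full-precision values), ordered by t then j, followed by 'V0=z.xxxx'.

Since d<R<u, set p* = (R−d)/(u−d) = 0.8667; price each node as the discounted p*-expectation of its children.
Terminal payoffs: V(4,0)=170.0684, V(4,1)=124.9100, V(4,2)=54.3500, V(4,3)=0.0000, V(4,4)=0.0000
  t=3,j=0: stock 100.3520 → up 125.4400 (V=124.9100), down 80.2816 (V=170.0684). Price 110.0262; hedge Δ=-1.0000, bond B=210.3782.
  t=3,j=1: stock 156.8000 → up 196.0000 (V=54.3500), down 125.4400 (V=124.9100). Price 53.5782; hedge Δ=-1.0000, bond B=210.3782.
  t=3,j=2: stock 245.0000 → up 306.2500 (V=0.0000), down 196.0000 (V=54.3500). Price 6.0896; hedge Δ=-0.4930, bond B=126.8674.
  t=3,j=3: stock 382.8125 → up 478.5156 (V=0.0000), down 306.2500 (V=0.0000). Price 0.0000; hedge Δ=0.0000, bond B=0.0000.
  t=2,j=0: stock 125.4400 → up 156.8000 (V=53.5782), down 100.3520 (V=110.0262). Price 51.3484; hedge Δ=-1.0000, bond B=176.7884.
  t=2,j=1: stock 196.0000 → up 245.0000 (V=6.0896), down 156.8000 (V=53.5782). Price 10.4382; hedge Δ=-0.5384, bond B=115.9682.
  t=2,j=2: stock 306.2500 → up 382.8125 (V=0.0000), down 245.0000 (V=6.0896). Price 0.6823; hedge Δ=-0.0442, bond B=14.2148.
  t=1,j=0: stock 156.8000 → up 196.0000 (V=10.4382), down 125.4400 (V=51.3484). Price 13.3554; hedge Δ=-0.5798, bond B=104.2669.
  t=1,j=1: stock 245.0000 → up 306.2500 (V=0.6823), down 196.0000 (V=10.4382). Price 1.6665; hedge Δ=-0.0885, bond B=23.3462.
  t=0,j=0: stock 196.0000 → up 245.0000 (V=1.6665), down 156.8000 (V=13.3554). Price 2.7101; hedge Δ=-0.1325, bond B=28.6854.
The time-0 hedge costs 2.7101, which is the no-arbitrage price.

(0,0): Delta=-0.1325 Bond=28.6854
(1,0): Delta=-0.5798 Bond=104.2669
(1,1): Delta=-0.0885 Bond=23.3462
(2,0): Delta=-1.0000 Bond=176.7884
(2,1): Delta=-0.5384 Bond=115.9682
(2,2): Delta=-0.0442 Bond=14.2148
(3,0): Delta=-1.0000 Bond=210.3782
(3,1): Delta=-1.0000 Bond=210.3782
(3,2): Delta=-0.4930 Bond=126.8674
(3,3): Delta=0.0000 Bond=0.0000
V0=2.7101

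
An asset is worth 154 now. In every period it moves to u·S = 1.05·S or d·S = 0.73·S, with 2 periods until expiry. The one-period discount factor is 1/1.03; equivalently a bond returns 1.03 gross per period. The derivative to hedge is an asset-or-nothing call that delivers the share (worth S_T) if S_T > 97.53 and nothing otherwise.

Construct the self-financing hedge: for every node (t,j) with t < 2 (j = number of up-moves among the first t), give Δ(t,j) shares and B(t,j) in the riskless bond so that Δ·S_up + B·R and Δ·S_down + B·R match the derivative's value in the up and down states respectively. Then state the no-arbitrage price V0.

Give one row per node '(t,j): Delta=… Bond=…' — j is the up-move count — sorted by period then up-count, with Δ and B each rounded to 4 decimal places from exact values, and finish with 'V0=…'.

(0,0): Delta=1.1011 Bond=-15.8639
(1,0): Delta=3.2812 Bond=-261.4379
(1,1): Delta=1.0000 Bond=0.0000
V0=153.6978

Risk-neutral probability p* = (R−d)/(u−d) = (1.03−0.73)/(1.05−0.73) = 0.9375.
Terminal payoffs: V(2,0)=0.0000, V(2,1)=118.0410, V(2,2)=169.7850
(1,0): S=112.4200. Δ = (V_up−V_dn)/(S_up−S_dn) = (118.0410−0.0000)/(118.0410−82.0666) = 3.2812. V = [p*·118.0410 + (1−p*)·0.0000]/1.03 = 107.4402. B = V − Δ·S = -261.4379.
(1,1): S=161.7000. Δ = (V_up−V_dn)/(S_up−S_dn) = (169.7850−118.0410)/(169.7850−118.0410) = 1.0000. V = [p*·169.7850 + (1−p*)·118.0410]/1.03 = 161.7000. B = V − Δ·S = 0.0000.
(0,0): S=154.0000. Δ = (V_up−V_dn)/(S_up−S_dn) = (161.7000−107.4402)/(161.7000−112.4200) = 1.1011. V = [p*·161.7000 + (1−p*)·107.4402]/1.03 = 153.6978. B = V − Δ·S = -15.8639.
Check: Δ(0,0)·S0 + B(0,0) = 153.6978 = V0.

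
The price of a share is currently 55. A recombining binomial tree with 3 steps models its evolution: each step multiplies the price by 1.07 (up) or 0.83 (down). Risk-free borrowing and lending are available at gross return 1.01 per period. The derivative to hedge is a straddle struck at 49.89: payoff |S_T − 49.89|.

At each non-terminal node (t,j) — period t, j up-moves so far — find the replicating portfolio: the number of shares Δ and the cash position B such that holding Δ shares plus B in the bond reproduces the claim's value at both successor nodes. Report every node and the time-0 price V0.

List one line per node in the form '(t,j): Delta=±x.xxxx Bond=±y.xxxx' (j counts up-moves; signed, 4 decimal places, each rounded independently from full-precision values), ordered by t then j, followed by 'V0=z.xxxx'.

(0,0): Delta=0.3949 Bond=-12.0310
(1,0): Delta=-0.6781 Bond=36.8310
(1,1): Delta=0.6723 Bond=-28.4788
(2,0): Delta=-1.0000 Bond=49.3960
(2,1): Delta=-0.5949 Bond=33.1338
(2,2): Delta=1.0000 Bond=-49.3960
V0=9.6885

The replicating-portfolio and risk-neutral prices coincide; use p* = (1.01−0.83)/(1.07−0.83) = 0.7500 for the latter.
Terminal values V(3,·): V(3,0)=18.4417, V(3,1)=9.3482, V(3,2)=2.3747, V(3,3)=17.4874
Node (2,0) S=37.8895: V=(p*·9.3482+(1−p*)·18.4417)/1.01=11.5065; Δ=(9.3482−18.4417)/(40.5418−31.4483)=-1.0000; B=V−Δ·S=49.3960
Node (2,1) S=48.8455: V=(p*·2.3747+(1−p*)·9.3482)/1.01=4.0773; Δ=(2.3747−9.3482)/(52.2647−40.5418)=-0.5949; B=V−Δ·S=33.1338
Node (2,2) S=62.9695: V=(p*·17.4874+(1−p*)·2.3747)/1.01=13.5735; Δ=(17.4874−2.3747)/(67.3774−52.2647)=1.0000; B=V−Δ·S=-49.3960
Node (1,0) S=45.6500: V=(p*·4.0773+(1−p*)·11.5065)/1.01=5.8759; Δ=(4.0773−11.5065)/(48.8455−37.8895)=-0.6781; B=V−Δ·S=36.8310
Node (1,1) S=58.8500: V=(p*·13.5735+(1−p*)·4.0773)/1.01=11.0885; Δ=(13.5735−4.0773)/(62.9695−48.8455)=0.6723; B=V−Δ·S=-28.4788
Node (0,0) S=55.0000: V=(p*·11.0885+(1−p*)·5.8759)/1.01=9.6885; Δ=(11.0885−5.8759)/(58.8500−45.6500)=0.3949; B=V−Δ·S=-12.0310
The time-0 hedge costs 9.6885, which is the no-arbitrage price.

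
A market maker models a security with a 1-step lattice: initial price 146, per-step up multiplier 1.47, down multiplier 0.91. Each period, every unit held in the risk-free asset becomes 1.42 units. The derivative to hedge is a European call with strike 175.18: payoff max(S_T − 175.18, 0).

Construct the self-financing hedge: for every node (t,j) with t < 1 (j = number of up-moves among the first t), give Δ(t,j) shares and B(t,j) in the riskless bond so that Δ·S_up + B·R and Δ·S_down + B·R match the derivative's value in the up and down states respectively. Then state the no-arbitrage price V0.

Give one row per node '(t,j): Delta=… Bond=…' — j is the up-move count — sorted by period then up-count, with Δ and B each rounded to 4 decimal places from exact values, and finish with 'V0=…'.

(0,0): Delta=0.4824 Bond=-45.1338
V0=25.2948

No-arbitrage ⇒ martingale measure with p* = (R−d)/(u−d) = 0.9107.
Terminal values V(1,·): V(1,0)=0.0000, V(1,1)=39.4400
(0,0): S=146.0000. Δ = (V_up−V_dn)/(S_up−S_dn) = (39.4400−0.0000)/(214.6200−132.8600) = 0.4824. V = [p*·39.4400 + (1−p*)·0.0000]/1.42 = 25.2948. B = V − Δ·S = -45.1338.
Self-financing check: at every node Δ·S+B equals the discounted successor values.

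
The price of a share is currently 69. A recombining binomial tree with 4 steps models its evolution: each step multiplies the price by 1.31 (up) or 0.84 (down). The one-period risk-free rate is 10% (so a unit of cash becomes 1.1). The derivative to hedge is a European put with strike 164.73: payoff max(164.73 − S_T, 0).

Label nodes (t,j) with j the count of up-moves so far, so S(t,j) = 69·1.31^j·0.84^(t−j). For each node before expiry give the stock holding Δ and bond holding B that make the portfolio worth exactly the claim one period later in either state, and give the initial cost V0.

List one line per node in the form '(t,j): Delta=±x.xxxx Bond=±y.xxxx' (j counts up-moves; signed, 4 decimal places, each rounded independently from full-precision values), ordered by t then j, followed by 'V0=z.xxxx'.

Under the risk-neutral measure, an up-move has probability p* = (R−d)/(u−d) = 0.5532 and values discount at R = 1.1.
At expiry t=4: V(4,0)=130.3769, V(4,1)=111.1555, V(4,2)=81.1793, V(4,3)=34.4306, V(4,4)=0.0000
  t=3,j=0: stock 40.8966 → up 53.5745 (V=111.1555), down 34.3531 (V=130.3769). Price 108.8580; hedge Δ=-1.0000, bond B=149.7545.
  t=3,j=1: stock 63.7792 → up 83.5507 (V=81.1793), down 53.5745 (V=111.1555). Price 85.9754; hedge Δ=-1.0000, bond B=149.7545.
  t=3,j=2: stock 99.4652 → up 130.2994 (V=34.4306), down 83.5507 (V=81.1793). Price 50.2894; hedge Δ=-1.0000, bond B=149.7545.
  t=3,j=3: stock 155.1183 → up 203.2049 (V=0.0000), down 130.2994 (V=34.4306). Price 13.9854; hedge Δ=-0.4723, bond B=87.2421.
  t=2,j=0: stock 48.6864 → up 63.7792 (V=85.9754), down 40.8966 (V=108.8580). Price 87.4541; hedge Δ=-1.0000, bond B=136.1405.
  t=2,j=1: stock 75.9276 → up 99.4652 (V=50.2894), down 63.7792 (V=85.9754). Price 60.2129; hedge Δ=-1.0000, bond B=136.1405.
  t=2,j=2: stock 118.4109 → up 155.1183 (V=13.9854), down 99.4652 (V=50.2894). Price 27.4603; hedge Δ=-0.6523, bond B=104.7029.
  t=1,j=0: stock 57.9600 → up 75.9276 (V=60.2129), down 48.6864 (V=87.4541). Price 65.8041; hedge Δ=-1.0000, bond B=123.7641.
  t=1,j=1: stock 90.3900 → up 118.4109 (V=27.4603), down 75.9276 (V=60.2129). Price 38.2677; hedge Δ=-0.7710, bond B=107.9541.
  t=0,j=0: stock 69.0000 → up 90.3900 (V=38.2677), down 57.9600 (V=65.8041). Price 45.9738; hedge Δ=-0.8491, bond B=104.5619.
Self-financing check: at every node Δ·S+B equals the discounted successor values.

(0,0): Delta=-0.8491 Bond=104.5619
(1,0): Delta=-1.0000 Bond=123.7641
(1,1): Delta=-0.7710 Bond=107.9541
(2,0): Delta=-1.0000 Bond=136.1405
(2,1): Delta=-1.0000 Bond=136.1405
(2,2): Delta=-0.6523 Bond=104.7029
(3,0): Delta=-1.0000 Bond=149.7545
(3,1): Delta=-1.0000 Bond=149.7545
(3,2): Delta=-1.0000 Bond=149.7545
(3,3): Delta=-0.4723 Bond=87.2421
V0=45.9738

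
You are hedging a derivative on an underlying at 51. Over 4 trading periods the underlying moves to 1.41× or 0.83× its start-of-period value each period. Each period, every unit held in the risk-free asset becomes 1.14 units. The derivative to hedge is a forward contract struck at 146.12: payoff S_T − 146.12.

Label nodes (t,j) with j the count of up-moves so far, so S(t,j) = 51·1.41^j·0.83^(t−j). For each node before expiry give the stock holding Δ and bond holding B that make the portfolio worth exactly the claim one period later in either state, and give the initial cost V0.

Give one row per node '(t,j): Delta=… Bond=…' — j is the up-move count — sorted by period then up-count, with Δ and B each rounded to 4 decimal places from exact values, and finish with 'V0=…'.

Since d<R<u, set p* = (R−d)/(u−d) = 0.5345; price each node as the discounted p*-expectation of its children.
Payoff layer (t=4): V(4,0)=-121.9163, V(4,1)=-105.0028, V(4,2)=-76.2703, V(4,3)=-27.4597, V(4,4)=55.4596
Node (3,0) S=29.1611: V=(p*·-105.0028+(1−p*)·-121.9163)/1.14=-99.0143; Δ=(-105.0028−-121.9163)/(41.1172−24.2037)=1.0000; B=V−Δ·S=-128.1754
Node (3,1) S=49.5388: V=(p*·-76.2703+(1−p*)·-105.0028)/1.14=-78.6366; Δ=(-76.2703−-105.0028)/(69.8497−41.1172)=1.0000; B=V−Δ·S=-128.1754
Node (3,2) S=84.1563: V=(p*·-27.4597+(1−p*)·-76.2703)/1.14=-44.0192; Δ=(-27.4597−-76.2703)/(118.6603−69.8497)=1.0000; B=V−Δ·S=-128.1754
Node (3,3) S=142.9643: V=(p*·55.4596+(1−p*)·-27.4597)/1.14=14.7888; Δ=(55.4596−-27.4597)/(201.5796−118.6603)=1.0000; B=V−Δ·S=-128.1754
Node (2,0) S=35.1339: V=(p*·-78.6366+(1−p*)·-99.0143)/1.14=-77.3007; Δ=(-78.6366−-99.0143)/(49.5388−29.1611)=1.0000; B=V−Δ·S=-112.4346
Node (2,1) S=59.6853: V=(p*·-44.0192+(1−p*)·-78.6366)/1.14=-52.7493; Δ=(-44.0192−-78.6366)/(84.1563−49.5388)=1.0000; B=V−Δ·S=-112.4346
Node (2,2) S=101.3931: V=(p*·14.7888+(1−p*)·-44.0192)/1.14=-11.0415; Δ=(14.7888−-44.0192)/(142.9643−84.1563)=1.0000; B=V−Δ·S=-112.4346
Node (1,0) S=42.3300: V=(p*·-52.7493+(1−p*)·-77.3007)/1.14=-56.2968; Δ=(-52.7493−-77.3007)/(59.6853−35.1339)=1.0000; B=V−Δ·S=-98.6268
Node (1,1) S=71.9100: V=(p*·-11.0415+(1−p*)·-52.7493)/1.14=-26.7168; Δ=(-11.0415−-52.7493)/(101.3931−59.6853)=1.0000; B=V−Δ·S=-98.6268
Node (0,0) S=51.0000: V=(p*·-26.7168+(1−p*)·-56.2968)/1.14=-35.5148; Δ=(-26.7168−-56.2968)/(71.9100−42.3300)=1.0000; B=V−Δ·S=-86.5148
Root portfolio cost Δ·51+B reproduces V0=-35.5148.

(0,0): Delta=1.0000 Bond=-86.5148
(1,0): Delta=1.0000 Bond=-98.6268
(1,1): Delta=1.0000 Bond=-98.6268
(2,0): Delta=1.0000 Bond=-112.4346
(2,1): Delta=1.0000 Bond=-112.4346
(2,2): Delta=1.0000 Bond=-112.4346
(3,0): Delta=1.0000 Bond=-128.1754
(3,1): Delta=1.0000 Bond=-128.1754
(3,2): Delta=1.0000 Bond=-128.1754
(3,3): Delta=1.0000 Bond=-128.1754
V0=-35.5148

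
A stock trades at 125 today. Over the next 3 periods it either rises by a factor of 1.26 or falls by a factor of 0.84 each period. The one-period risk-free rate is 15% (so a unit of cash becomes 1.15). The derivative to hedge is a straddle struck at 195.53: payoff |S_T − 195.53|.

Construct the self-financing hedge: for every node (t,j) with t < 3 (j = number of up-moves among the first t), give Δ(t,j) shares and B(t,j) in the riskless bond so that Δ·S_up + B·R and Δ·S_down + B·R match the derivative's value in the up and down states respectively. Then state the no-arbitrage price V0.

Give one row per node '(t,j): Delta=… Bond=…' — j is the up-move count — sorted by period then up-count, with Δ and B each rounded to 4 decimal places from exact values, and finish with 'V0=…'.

Under the risk-neutral measure, an up-move has probability p* = (R−d)/(u−d) = 0.7381 and values discount at R = 1.15.
Terminal values V(3,·): V(3,0)=121.4420, V(3,1)=84.3980, V(3,2)=28.8320, V(3,3)=54.5170
(2,0): S=88.2000. Δ = (V_up−V_dn)/(S_up−S_dn) = (84.3980−121.4420)/(111.1320−74.0880) = -1.0000. V = [p*·84.3980 + (1−p*)·121.4420]/1.15 = 81.8261. B = V − Δ·S = 170.0261.
(2,1): S=132.3000. Δ = (V_up−V_dn)/(S_up−S_dn) = (28.8320−84.3980)/(166.6980−111.1320) = -1.0000. V = [p*·28.8320 + (1−p*)·84.3980]/1.15 = 37.7261. B = V − Δ·S = 170.0261.
(2,2): S=198.4500. Δ = (V_up−V_dn)/(S_up−S_dn) = (54.5170−28.8320)/(250.0470−166.6980) = 0.3082. V = [p*·54.5170 + (1−p*)·28.8320]/1.15 = 41.5565. B = V − Δ·S = -19.5983.
(1,0): S=105.0000. Δ = (V_up−V_dn)/(S_up−S_dn) = (37.7261−81.8261)/(132.3000−88.2000) = -1.0000. V = [p*·37.7261 + (1−p*)·81.8261]/1.15 = 42.8488. B = V − Δ·S = 147.8488.
(1,1): S=157.5000. Δ = (V_up−V_dn)/(S_up−S_dn) = (41.5565−37.7261)/(198.4500−132.3000) = 0.0579. V = [p*·41.5565 + (1−p*)·37.7261]/1.15 = 35.2637. B = V − Δ·S = 26.1437.
(0,0): S=125.0000. Δ = (V_up−V_dn)/(S_up−S_dn) = (35.2637−42.8488)/(157.5000−105.0000) = -0.1445. V = [p*·35.2637 + (1−p*)·42.8488]/1.15 = 32.3916. B = V − Δ·S = 50.4512.
The time-0 hedge costs 32.3916, which is the no-arbitrage price.

(0,0): Delta=-0.1445 Bond=50.4512
(1,0): Delta=-1.0000 Bond=147.8488
(1,1): Delta=0.0579 Bond=26.1437
(2,0): Delta=-1.0000 Bond=170.0261
(2,1): Delta=-1.0000 Bond=170.0261
(2,2): Delta=0.3082 Bond=-19.5983
V0=32.3916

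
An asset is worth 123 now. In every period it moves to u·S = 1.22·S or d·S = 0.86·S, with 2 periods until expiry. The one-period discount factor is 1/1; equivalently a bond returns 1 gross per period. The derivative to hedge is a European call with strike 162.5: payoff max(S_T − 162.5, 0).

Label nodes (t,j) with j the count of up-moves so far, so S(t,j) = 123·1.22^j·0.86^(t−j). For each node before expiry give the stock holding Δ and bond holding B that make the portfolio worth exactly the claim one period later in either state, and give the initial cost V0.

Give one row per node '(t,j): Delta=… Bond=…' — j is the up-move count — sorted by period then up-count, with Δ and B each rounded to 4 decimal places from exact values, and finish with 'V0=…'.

The replicating-portfolio and risk-neutral prices coincide; use p* = (1−0.86)/(1.22−0.86) = 0.3889 for the latter.
Payoff layer (t=2): V(2,0)=0.0000, V(2,1)=0.0000, V(2,2)=20.5732
(1,0): S=105.7800. Δ = (V_up−V_dn)/(S_up−S_dn) = (0.0000−0.0000)/(129.0516−90.9708) = 0.0000. V = [p*·0.0000 + (1−p*)·0.0000]/1 = 0.0000. B = V − Δ·S = 0.0000.
(1,1): S=150.0600. Δ = (V_up−V_dn)/(S_up−S_dn) = (20.5732−0.0000)/(183.0732−129.0516) = 0.3808. V = [p*·20.5732 + (1−p*)·0.0000]/1 = 8.0007. B = V − Δ·S = -49.1471.
(0,0): S=123.0000. Δ = (V_up−V_dn)/(S_up−S_dn) = (8.0007−0.0000)/(150.0600−105.7800) = 0.1807. V = [p*·8.0007 + (1−p*)·0.0000]/1 = 3.1114. B = V − Δ·S = -19.1128.
Each (Δ,B) replicates both successor values, so the strategy is self-financing and V0 is arbitrage-free.

(0,0): Delta=0.1807 Bond=-19.1128
(1,0): Delta=0.0000 Bond=0.0000
(1,1): Delta=0.3808 Bond=-49.1471
V0=3.1114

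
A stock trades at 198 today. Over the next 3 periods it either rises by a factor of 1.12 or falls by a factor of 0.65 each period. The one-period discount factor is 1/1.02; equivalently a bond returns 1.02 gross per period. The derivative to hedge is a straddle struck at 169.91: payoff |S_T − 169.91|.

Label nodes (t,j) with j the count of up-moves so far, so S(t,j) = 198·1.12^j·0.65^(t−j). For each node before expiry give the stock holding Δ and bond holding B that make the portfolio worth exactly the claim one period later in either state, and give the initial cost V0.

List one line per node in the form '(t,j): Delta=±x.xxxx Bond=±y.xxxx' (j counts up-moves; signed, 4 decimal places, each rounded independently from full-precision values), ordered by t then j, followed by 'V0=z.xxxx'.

(0,0): Delta=0.3860 Bond=-14.7715
(1,0): Delta=-1.0000 Bond=163.3122
(1,1): Delta=0.6034 Bond=-63.2775
(2,0): Delta=-1.0000 Bond=166.5784
(2,1): Delta=-1.0000 Bond=166.5784
(2,2): Delta=0.8549 Bond=-127.0083
V0=61.6579

Under the risk-neutral measure, an up-move has probability p* = (R−d)/(u−d) = 0.7872 and values discount at R = 1.02.
Payoff layer (t=3): V(3,0)=115.5342, V(3,1)=76.2164, V(3,2)=8.4687, V(3,3)=108.2657
  t=2,j=0: stock 83.6550 → up 93.6936 (V=76.2164), down 54.3758 (V=115.5342). Price 82.9234; hedge Δ=-1.0000, bond B=166.5784.
  t=2,j=1: stock 144.1440 → up 161.4413 (V=8.4687), down 93.6936 (V=76.2164). Price 22.4344; hedge Δ=-1.0000, bond B=166.5784.
  t=2,j=2: stock 248.3712 → up 278.1757 (V=108.2657), down 161.4413 (V=8.4687). Price 85.3258; hedge Δ=0.8549, bond B=-127.0083.
  t=1,j=0: stock 128.7000 → up 144.1440 (V=22.4344), down 83.6550 (V=82.9234). Price 34.6122; hedge Δ=-1.0000, bond B=163.3122.
  t=1,j=1: stock 221.7600 → up 248.3712 (V=85.3258), down 144.1440 (V=22.4344). Price 70.5340; hedge Δ=0.6034, bond B=-63.2775.
  t=0,j=0: stock 198.0000 → up 221.7600 (V=70.5340), down 128.7000 (V=34.6122). Price 61.6579; hedge Δ=0.3860, bond B=-14.7715.
Self-financing check: at every node Δ·S+B equals the discounted successor values.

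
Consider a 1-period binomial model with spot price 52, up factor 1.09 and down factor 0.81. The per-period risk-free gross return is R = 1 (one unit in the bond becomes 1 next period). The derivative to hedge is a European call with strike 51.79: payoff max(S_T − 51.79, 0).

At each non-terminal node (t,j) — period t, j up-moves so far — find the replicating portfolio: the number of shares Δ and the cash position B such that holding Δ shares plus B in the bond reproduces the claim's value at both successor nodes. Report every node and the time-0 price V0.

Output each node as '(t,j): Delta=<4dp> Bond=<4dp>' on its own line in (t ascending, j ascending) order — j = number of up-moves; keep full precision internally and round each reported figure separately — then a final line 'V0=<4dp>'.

(0,0): Delta=0.3359 Bond=-14.1461
V0=3.3182

Under the risk-neutral measure, an up-move has probability p* = (R−d)/(u−d) = 0.6786 and values discount at R = 1.
Terminal payoffs: V(1,0)=0.0000, V(1,1)=4.8900
Node (0,0) S=52.0000: V=(p*·4.8900+(1−p*)·0.0000)/1=3.3182; Δ=(4.8900−0.0000)/(56.6800−42.1200)=0.3359; B=V−Δ·S=-14.1461
Self-financing check: at every node Δ·S+B equals the discounted successor values.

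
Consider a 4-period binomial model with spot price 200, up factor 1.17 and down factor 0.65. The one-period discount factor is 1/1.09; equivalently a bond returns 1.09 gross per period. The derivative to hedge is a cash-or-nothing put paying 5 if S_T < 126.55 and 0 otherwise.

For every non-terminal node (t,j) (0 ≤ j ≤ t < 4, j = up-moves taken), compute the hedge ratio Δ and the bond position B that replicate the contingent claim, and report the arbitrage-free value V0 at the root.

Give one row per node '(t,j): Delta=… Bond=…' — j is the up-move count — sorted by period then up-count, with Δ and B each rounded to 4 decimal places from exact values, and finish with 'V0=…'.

(0,0): Delta=-0.0123 Bond=2.8593
(1,0): Delta=-0.0446 Bond=7.3163
(1,1): Delta=-0.0090 Bond=2.3531
(2,0): Delta=0.0000 Bond=4.2084
(2,1): Delta=-0.0491 Bond=8.6596
(2,2): Delta=-0.0050 Bond=1.4568
(3,0): Delta=0.0000 Bond=4.5872
(3,1): Delta=0.0000 Bond=4.5872
(3,2): Delta=-0.0540 Bond=10.3211
(3,3): Delta=0.0000 Bond=0.0000
V0=0.4058

The replicating-portfolio and risk-neutral prices coincide; use p* = (1.09−0.65)/(1.17−0.65) = 0.8462 for the latter.
Payoff layer (t=4): V(4,0)=5.0000, V(4,1)=5.0000, V(4,2)=5.0000, V(4,3)=0.0000, V(4,4)=0.0000
  t=3,j=0: stock 54.9250 → up 64.2622 (V=5.0000), down 35.7013 (V=5.0000). Price 4.5872; hedge Δ=0.0000, bond B=4.5872.
  t=3,j=1: stock 98.8650 → up 115.6720 (V=5.0000), down 64.2623 (V=5.0000). Price 4.5872; hedge Δ=0.0000, bond B=4.5872.
  t=3,j=2: stock 177.9570 → up 208.2097 (V=0.0000), down 115.6720 (V=5.0000). Price 0.7057; hedge Δ=-0.0540, bond B=10.3211.
  t=3,j=3: stock 320.3226 → up 374.7774 (V=0.0000), down 208.2097 (V=0.0000). Price 0.0000; hedge Δ=0.0000, bond B=0.0000.
  t=2,j=0: stock 84.5000 → up 98.8650 (V=4.5872), down 54.9250 (V=4.5872). Price 4.2084; hedge Δ=0.0000, bond B=4.2084.
  t=2,j=1: stock 152.1000 → up 177.9570 (V=0.7057), down 98.8650 (V=4.5872). Price 1.1953; hedge Δ=-0.0491, bond B=8.6596.
  t=2,j=2: stock 273.7800 → up 320.3226 (V=0.0000), down 177.9570 (V=0.7057). Price 0.0996; hedge Δ=-0.0050, bond B=1.4568.
  t=1,j=0: stock 130.0000 → up 152.1000 (V=1.1953), down 84.5000 (V=4.2084). Price 1.5219; hedge Δ=-0.0446, bond B=7.3163.
  t=1,j=1: stock 234.0000 → up 273.7800 (V=0.0996), down 152.1000 (V=1.1953). Price 0.2460; hedge Δ=-0.0090, bond B=2.3531.
  t=0,j=0: stock 200.0000 → up 234.0000 (V=0.2460), down 130.0000 (V=1.5219). Price 0.4058; hedge Δ=-0.0123, bond B=2.8593.
Self-financing check: at every node Δ·S+B equals the discounted successor values.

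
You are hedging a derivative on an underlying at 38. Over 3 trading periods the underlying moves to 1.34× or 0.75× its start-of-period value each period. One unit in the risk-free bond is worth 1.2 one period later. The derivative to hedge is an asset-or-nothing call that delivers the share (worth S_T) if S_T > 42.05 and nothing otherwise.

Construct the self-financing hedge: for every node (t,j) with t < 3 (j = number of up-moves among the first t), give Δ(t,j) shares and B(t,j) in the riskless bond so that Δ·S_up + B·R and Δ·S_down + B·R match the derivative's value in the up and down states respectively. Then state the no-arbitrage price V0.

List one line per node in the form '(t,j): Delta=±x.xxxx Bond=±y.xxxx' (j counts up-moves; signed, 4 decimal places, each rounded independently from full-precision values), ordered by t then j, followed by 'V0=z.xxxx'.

(0,0): Delta=1.2991 Bond=-13.6266
(1,0): Delta=1.9344 Bond=-34.4558
(1,1): Delta=1.1885 Bond=-10.7196
(2,0): Delta=0.0000 Bond=0.0000
(2,1): Delta=2.2712 Bond=-54.2104
(2,2): Delta=1.0000 Bond=0.0000
V0=35.7405

Under the risk-neutral measure, an up-move has probability p* = (R−d)/(u−d) = 0.7627 and values discount at R = 1.2.
At expiry t=3: V(3,0)=0.0000, V(3,1)=0.0000, V(3,2)=51.1746, V(3,3)=91.4320
  t=2,j=0: stock 21.3750 → up 28.6425 (V=0.0000), down 16.0312 (V=0.0000). Price 0.0000; hedge Δ=0.0000, bond B=0.0000.
  t=2,j=1: stock 38.1900 → up 51.1746 (V=51.1746), down 28.6425 (V=0.0000). Price 32.5262; hedge Δ=2.2712, bond B=-54.2104.
  t=2,j=2: stock 68.2328 → up 91.4320 (V=91.4320), down 51.1746 (V=51.1746). Price 68.2328; hedge Δ=1.0000, bond B=0.0000.
  t=1,j=0: stock 28.5000 → up 38.1900 (V=32.5262), down 21.3750 (V=0.0000). Price 20.6735; hedge Δ=1.9344, bond B=-34.4558.
  t=1,j=1: stock 50.9200 → up 68.2328 (V=68.2328), down 38.1900 (V=32.5262). Price 49.8000; hedge Δ=1.1885, bond B=-10.7196.
  t=0,j=0: stock 38.0000 → up 50.9200 (V=49.8000), down 28.5000 (V=20.6735). Price 35.7405; hedge Δ=1.2991, bond B=-13.6266.
Check: Δ(0,0)·S0 + B(0,0) = 35.7405 = V0.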